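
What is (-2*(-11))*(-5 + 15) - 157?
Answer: 63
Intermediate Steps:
(-2*(-11))*(-5 + 15) - 157 = 22*10 - 157 = 220 - 157 = 63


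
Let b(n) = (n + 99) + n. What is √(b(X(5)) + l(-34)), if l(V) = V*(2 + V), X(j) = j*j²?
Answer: √1437 ≈ 37.908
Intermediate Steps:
X(j) = j³
b(n) = 99 + 2*n (b(n) = (99 + n) + n = 99 + 2*n)
√(b(X(5)) + l(-34)) = √((99 + 2*5³) - 34*(2 - 34)) = √((99 + 2*125) - 34*(-32)) = √((99 + 250) + 1088) = √(349 + 1088) = √1437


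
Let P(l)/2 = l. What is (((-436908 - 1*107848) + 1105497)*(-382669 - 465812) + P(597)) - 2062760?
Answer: -475780145987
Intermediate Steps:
P(l) = 2*l
(((-436908 - 1*107848) + 1105497)*(-382669 - 465812) + P(597)) - 2062760 = (((-436908 - 1*107848) + 1105497)*(-382669 - 465812) + 2*597) - 2062760 = (((-436908 - 107848) + 1105497)*(-848481) + 1194) - 2062760 = ((-544756 + 1105497)*(-848481) + 1194) - 2062760 = (560741*(-848481) + 1194) - 2062760 = (-475778084421 + 1194) - 2062760 = -475778083227 - 2062760 = -475780145987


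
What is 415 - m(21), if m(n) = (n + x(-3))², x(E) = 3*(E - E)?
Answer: -26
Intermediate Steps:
x(E) = 0 (x(E) = 3*0 = 0)
m(n) = n² (m(n) = (n + 0)² = n²)
415 - m(21) = 415 - 1*21² = 415 - 1*441 = 415 - 441 = -26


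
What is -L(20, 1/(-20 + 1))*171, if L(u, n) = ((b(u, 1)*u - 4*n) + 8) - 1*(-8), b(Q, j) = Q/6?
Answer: -14172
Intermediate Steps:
b(Q, j) = Q/6 (b(Q, j) = Q*(1/6) = Q/6)
L(u, n) = 16 - 4*n + u**2/6 (L(u, n) = (((u/6)*u - 4*n) + 8) - 1*(-8) = ((u**2/6 - 4*n) + 8) + 8 = ((-4*n + u**2/6) + 8) + 8 = (8 - 4*n + u**2/6) + 8 = 16 - 4*n + u**2/6)
-L(20, 1/(-20 + 1))*171 = -(16 - 4/(-20 + 1) + (1/6)*20**2)*171 = -(16 - 4/(-19) + (1/6)*400)*171 = -(16 - 4*(-1/19) + 200/3)*171 = -(16 + 4/19 + 200/3)*171 = -4724*171/57 = -1*14172 = -14172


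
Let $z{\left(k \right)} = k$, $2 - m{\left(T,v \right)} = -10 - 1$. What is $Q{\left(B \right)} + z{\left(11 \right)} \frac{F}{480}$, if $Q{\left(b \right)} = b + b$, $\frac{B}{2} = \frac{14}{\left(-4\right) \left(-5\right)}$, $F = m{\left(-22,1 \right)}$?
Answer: $\frac{1487}{480} \approx 3.0979$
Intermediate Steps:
$m{\left(T,v \right)} = 13$ ($m{\left(T,v \right)} = 2 - \left(-10 - 1\right) = 2 - -11 = 2 + 11 = 13$)
$F = 13$
$B = \frac{7}{5}$ ($B = 2 \frac{14}{\left(-4\right) \left(-5\right)} = 2 \cdot \frac{14}{20} = 2 \cdot 14 \cdot \frac{1}{20} = 2 \cdot \frac{7}{10} = \frac{7}{5} \approx 1.4$)
$Q{\left(b \right)} = 2 b$
$Q{\left(B \right)} + z{\left(11 \right)} \frac{F}{480} = 2 \cdot \frac{7}{5} + 11 \cdot \frac{13}{480} = \frac{14}{5} + 11 \cdot 13 \cdot \frac{1}{480} = \frac{14}{5} + 11 \cdot \frac{13}{480} = \frac{14}{5} + \frac{143}{480} = \frac{1487}{480}$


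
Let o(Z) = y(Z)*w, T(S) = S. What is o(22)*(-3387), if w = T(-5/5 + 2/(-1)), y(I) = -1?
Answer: -10161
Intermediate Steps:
w = -3 (w = -5/5 + 2/(-1) = -5*⅕ + 2*(-1) = -1 - 2 = -3)
o(Z) = 3 (o(Z) = -1*(-3) = 3)
o(22)*(-3387) = 3*(-3387) = -10161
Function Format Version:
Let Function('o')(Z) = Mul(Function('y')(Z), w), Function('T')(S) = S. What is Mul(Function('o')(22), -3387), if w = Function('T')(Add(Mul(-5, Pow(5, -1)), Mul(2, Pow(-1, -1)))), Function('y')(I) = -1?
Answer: -10161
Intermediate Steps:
w = -3 (w = Add(Mul(-5, Pow(5, -1)), Mul(2, Pow(-1, -1))) = Add(Mul(-5, Rational(1, 5)), Mul(2, -1)) = Add(-1, -2) = -3)
Function('o')(Z) = 3 (Function('o')(Z) = Mul(-1, -3) = 3)
Mul(Function('o')(22), -3387) = Mul(3, -3387) = -10161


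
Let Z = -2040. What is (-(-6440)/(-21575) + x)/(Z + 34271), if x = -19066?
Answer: -82271078/139076765 ≈ -0.59155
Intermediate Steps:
(-(-6440)/(-21575) + x)/(Z + 34271) = (-(-6440)/(-21575) - 19066)/(-2040 + 34271) = (-(-6440)*(-1)/21575 - 19066)/32231 = (-1*1288/4315 - 19066)*(1/32231) = (-1288/4315 - 19066)*(1/32231) = -82271078/4315*1/32231 = -82271078/139076765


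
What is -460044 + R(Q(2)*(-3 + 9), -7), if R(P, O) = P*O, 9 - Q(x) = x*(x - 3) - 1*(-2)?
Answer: -460422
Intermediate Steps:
Q(x) = 7 - x*(-3 + x) (Q(x) = 9 - (x*(x - 3) - 1*(-2)) = 9 - (x*(-3 + x) + 2) = 9 - (2 + x*(-3 + x)) = 9 + (-2 - x*(-3 + x)) = 7 - x*(-3 + x))
R(P, O) = O*P
-460044 + R(Q(2)*(-3 + 9), -7) = -460044 - 7*(7 - 1*2² + 3*2)*(-3 + 9) = -460044 - 7*(7 - 1*4 + 6)*6 = -460044 - 7*(7 - 4 + 6)*6 = -460044 - 63*6 = -460044 - 7*54 = -460044 - 378 = -460422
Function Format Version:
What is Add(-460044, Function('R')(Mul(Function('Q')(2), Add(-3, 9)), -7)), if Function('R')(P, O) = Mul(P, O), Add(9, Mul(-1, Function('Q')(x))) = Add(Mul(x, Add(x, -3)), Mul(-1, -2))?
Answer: -460422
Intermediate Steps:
Function('Q')(x) = Add(7, Mul(-1, x, Add(-3, x))) (Function('Q')(x) = Add(9, Mul(-1, Add(Mul(x, Add(x, -3)), Mul(-1, -2)))) = Add(9, Mul(-1, Add(Mul(x, Add(-3, x)), 2))) = Add(9, Mul(-1, Add(2, Mul(x, Add(-3, x))))) = Add(9, Add(-2, Mul(-1, x, Add(-3, x)))) = Add(7, Mul(-1, x, Add(-3, x))))
Function('R')(P, O) = Mul(O, P)
Add(-460044, Function('R')(Mul(Function('Q')(2), Add(-3, 9)), -7)) = Add(-460044, Mul(-7, Mul(Add(7, Mul(-1, Pow(2, 2)), Mul(3, 2)), Add(-3, 9)))) = Add(-460044, Mul(-7, Mul(Add(7, Mul(-1, 4), 6), 6))) = Add(-460044, Mul(-7, Mul(Add(7, -4, 6), 6))) = Add(-460044, Mul(-7, Mul(9, 6))) = Add(-460044, Mul(-7, 54)) = Add(-460044, -378) = -460422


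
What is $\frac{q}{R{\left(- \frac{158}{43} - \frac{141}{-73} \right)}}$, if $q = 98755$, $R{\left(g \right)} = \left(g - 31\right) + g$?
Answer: $- \frac{309991945}{108251} \approx -2863.6$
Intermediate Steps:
$R{\left(g \right)} = -31 + 2 g$ ($R{\left(g \right)} = \left(-31 + g\right) + g = -31 + 2 g$)
$\frac{q}{R{\left(- \frac{158}{43} - \frac{141}{-73} \right)}} = \frac{98755}{-31 + 2 \left(- \frac{158}{43} - \frac{141}{-73}\right)} = \frac{98755}{-31 + 2 \left(\left(-158\right) \frac{1}{43} - - \frac{141}{73}\right)} = \frac{98755}{-31 + 2 \left(- \frac{158}{43} + \frac{141}{73}\right)} = \frac{98755}{-31 + 2 \left(- \frac{5471}{3139}\right)} = \frac{98755}{-31 - \frac{10942}{3139}} = \frac{98755}{- \frac{108251}{3139}} = 98755 \left(- \frac{3139}{108251}\right) = - \frac{309991945}{108251}$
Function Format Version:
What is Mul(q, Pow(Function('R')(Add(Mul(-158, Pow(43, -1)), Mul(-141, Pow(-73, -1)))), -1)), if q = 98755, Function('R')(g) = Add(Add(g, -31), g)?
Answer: Rational(-309991945, 108251) ≈ -2863.6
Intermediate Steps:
Function('R')(g) = Add(-31, Mul(2, g)) (Function('R')(g) = Add(Add(-31, g), g) = Add(-31, Mul(2, g)))
Mul(q, Pow(Function('R')(Add(Mul(-158, Pow(43, -1)), Mul(-141, Pow(-73, -1)))), -1)) = Mul(98755, Pow(Add(-31, Mul(2, Add(Mul(-158, Pow(43, -1)), Mul(-141, Pow(-73, -1))))), -1)) = Mul(98755, Pow(Add(-31, Mul(2, Add(Mul(-158, Rational(1, 43)), Mul(-141, Rational(-1, 73))))), -1)) = Mul(98755, Pow(Add(-31, Mul(2, Add(Rational(-158, 43), Rational(141, 73)))), -1)) = Mul(98755, Pow(Add(-31, Mul(2, Rational(-5471, 3139))), -1)) = Mul(98755, Pow(Add(-31, Rational(-10942, 3139)), -1)) = Mul(98755, Pow(Rational(-108251, 3139), -1)) = Mul(98755, Rational(-3139, 108251)) = Rational(-309991945, 108251)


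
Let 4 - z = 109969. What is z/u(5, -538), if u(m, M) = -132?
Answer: 36655/44 ≈ 833.07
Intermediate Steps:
z = -109965 (z = 4 - 1*109969 = 4 - 109969 = -109965)
z/u(5, -538) = -109965/(-132) = -109965*(-1/132) = 36655/44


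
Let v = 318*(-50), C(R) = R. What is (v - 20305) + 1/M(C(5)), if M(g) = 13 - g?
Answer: -289639/8 ≈ -36205.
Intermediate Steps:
v = -15900
(v - 20305) + 1/M(C(5)) = (-15900 - 20305) + 1/(13 - 1*5) = -36205 + 1/(13 - 5) = -36205 + 1/8 = -36205 + ⅛ = -289639/8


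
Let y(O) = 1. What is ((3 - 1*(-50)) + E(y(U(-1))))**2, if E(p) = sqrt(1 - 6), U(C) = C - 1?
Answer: (53 + I*sqrt(5))**2 ≈ 2804.0 + 237.02*I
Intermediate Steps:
U(C) = -1 + C
E(p) = I*sqrt(5) (E(p) = sqrt(-5) = I*sqrt(5))
((3 - 1*(-50)) + E(y(U(-1))))**2 = ((3 - 1*(-50)) + I*sqrt(5))**2 = ((3 + 50) + I*sqrt(5))**2 = (53 + I*sqrt(5))**2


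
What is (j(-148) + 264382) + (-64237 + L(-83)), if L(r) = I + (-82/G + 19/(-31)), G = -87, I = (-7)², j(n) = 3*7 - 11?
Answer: 539951077/2697 ≈ 2.0020e+5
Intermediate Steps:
j(n) = 10 (j(n) = 21 - 11 = 10)
I = 49
L(r) = 133042/2697 (L(r) = 49 + (-82/(-87) + 19/(-31)) = 49 + (-82*(-1/87) + 19*(-1/31)) = 49 + (82/87 - 19/31) = 49 + 889/2697 = 133042/2697)
(j(-148) + 264382) + (-64237 + L(-83)) = (10 + 264382) + (-64237 + 133042/2697) = 264392 - 173114147/2697 = 539951077/2697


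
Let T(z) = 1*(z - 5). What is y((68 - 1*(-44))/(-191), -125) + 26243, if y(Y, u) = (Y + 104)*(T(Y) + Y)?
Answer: 934083275/36481 ≈ 25605.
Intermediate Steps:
T(z) = -5 + z (T(z) = 1*(-5 + z) = -5 + z)
y(Y, u) = (-5 + 2*Y)*(104 + Y) (y(Y, u) = (Y + 104)*((-5 + Y) + Y) = (104 + Y)*(-5 + 2*Y) = (-5 + 2*Y)*(104 + Y))
y((68 - 1*(-44))/(-191), -125) + 26243 = (-520 + 2*((68 - 1*(-44))/(-191))² + 203*((68 - 1*(-44))/(-191))) + 26243 = (-520 + 2*((68 + 44)*(-1/191))² + 203*((68 + 44)*(-1/191))) + 26243 = (-520 + 2*(112*(-1/191))² + 203*(112*(-1/191))) + 26243 = (-520 + 2*(-112/191)² + 203*(-112/191)) + 26243 = (-520 + 2*(12544/36481) - 22736/191) + 26243 = (-520 + 25088/36481 - 22736/191) + 26243 = -23287608/36481 + 26243 = 934083275/36481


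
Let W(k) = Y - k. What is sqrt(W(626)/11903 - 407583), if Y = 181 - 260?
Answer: I*sqrt(57746942116062)/11903 ≈ 638.42*I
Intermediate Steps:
Y = -79
W(k) = -79 - k
sqrt(W(626)/11903 - 407583) = sqrt((-79 - 1*626)/11903 - 407583) = sqrt((-79 - 626)*(1/11903) - 407583) = sqrt(-705*1/11903 - 407583) = sqrt(-705/11903 - 407583) = sqrt(-4851461154/11903) = I*sqrt(57746942116062)/11903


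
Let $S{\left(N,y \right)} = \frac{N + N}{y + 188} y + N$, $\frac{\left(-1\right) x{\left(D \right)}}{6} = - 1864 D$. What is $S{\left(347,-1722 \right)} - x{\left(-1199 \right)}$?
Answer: $\frac{10286039155}{767} \approx 1.3411 \cdot 10^{7}$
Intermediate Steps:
$x{\left(D \right)} = 11184 D$ ($x{\left(D \right)} = - 6 \left(- 1864 D\right) = 11184 D$)
$S{\left(N,y \right)} = N + \frac{2 N y}{188 + y}$ ($S{\left(N,y \right)} = \frac{2 N}{188 + y} y + N = \frac{2 N y}{188 + y} + N = N + \frac{2 N y}{188 + y}$)
$S{\left(347,-1722 \right)} - x{\left(-1199 \right)} = \frac{347 \left(188 + 3 \left(-1722\right)\right)}{188 - 1722} - 11184 \left(-1199\right) = \frac{347 \left(188 - 5166\right)}{-1534} - -13409616 = 347 \left(- \frac{1}{1534}\right) \left(-4978\right) + 13409616 = \frac{863683}{767} + 13409616 = \frac{10286039155}{767}$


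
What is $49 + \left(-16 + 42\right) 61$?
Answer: $1635$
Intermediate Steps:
$49 + \left(-16 + 42\right) 61 = 49 + 26 \cdot 61 = 49 + 1586 = 1635$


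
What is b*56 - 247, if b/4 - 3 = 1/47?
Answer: 20199/47 ≈ 429.77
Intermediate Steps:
b = 568/47 (b = 12 + 4/47 = 568/47 ≈ 12.085)
b*56 - 247 = (568/47)*56 - 247 = 31808/47 - 247 = 20199/47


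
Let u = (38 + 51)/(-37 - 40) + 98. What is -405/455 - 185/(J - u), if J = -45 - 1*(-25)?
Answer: 567538/818727 ≈ 0.69320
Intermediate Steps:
J = -20 (J = -45 + 25 = -20)
u = 7457/77 (u = 89/(-77) + 98 = 89*(-1/77) + 98 = -89/77 + 98 = 7457/77 ≈ 96.844)
-405/455 - 185/(J - u) = -405/455 - 185/(-20 - 1*7457/77) = -405*1/455 - 185/(-20 - 7457/77) = -81/91 - 185/(-8997/77) = -81/91 - 185*(-77/8997) = -81/91 + 14245/8997 = 567538/818727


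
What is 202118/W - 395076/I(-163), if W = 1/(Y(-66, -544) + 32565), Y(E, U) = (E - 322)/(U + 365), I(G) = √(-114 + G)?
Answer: 1178251529714/179 + 395076*I*√277/277 ≈ 6.5824e+9 + 23738.0*I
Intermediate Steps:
Y(E, U) = (-322 + E)/(365 + U)
W = 179/5829523 (W = 1/((-322 - 66)/(365 - 544) + 32565) = 1/(-388/(-179) + 32565) = 1/(-1/179*(-388) + 32565) = 1/(388/179 + 32565) = 1/(5829523/179) = 179/5829523 ≈ 3.0706e-5)
202118/W - 395076/I(-163) = 202118/(179/5829523) - 395076/√(-114 - 163) = 202118*(5829523/179) - 395076*(-I*√277/277) = 1178251529714/179 - 395076*(-I*√277/277) = 1178251529714/179 - (-395076)*I*√277/277 = 1178251529714/179 + 395076*I*√277/277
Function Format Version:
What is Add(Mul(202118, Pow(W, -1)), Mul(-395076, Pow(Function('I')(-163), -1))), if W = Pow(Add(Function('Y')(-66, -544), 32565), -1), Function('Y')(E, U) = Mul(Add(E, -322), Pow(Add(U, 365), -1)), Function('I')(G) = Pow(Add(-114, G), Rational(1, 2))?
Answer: Add(Rational(1178251529714, 179), Mul(Rational(395076, 277), I, Pow(277, Rational(1, 2)))) ≈ Add(6.5824e+9, Mul(23738., I))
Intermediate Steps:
Function('Y')(E, U) = Mul(Pow(Add(365, U), -1), Add(-322, E)) (Function('Y')(E, U) = Mul(Add(-322, E), Pow(Add(365, U), -1)) = Mul(Pow(Add(365, U), -1), Add(-322, E)))
W = Rational(179, 5829523) (W = Pow(Add(Mul(Pow(Add(365, -544), -1), Add(-322, -66)), 32565), -1) = Pow(Add(Mul(Pow(-179, -1), -388), 32565), -1) = Pow(Add(Mul(Rational(-1, 179), -388), 32565), -1) = Pow(Add(Rational(388, 179), 32565), -1) = Pow(Rational(5829523, 179), -1) = Rational(179, 5829523) ≈ 3.0706e-5)
Add(Mul(202118, Pow(W, -1)), Mul(-395076, Pow(Function('I')(-163), -1))) = Add(Mul(202118, Pow(Rational(179, 5829523), -1)), Mul(-395076, Pow(Pow(Add(-114, -163), Rational(1, 2)), -1))) = Add(Mul(202118, Rational(5829523, 179)), Mul(-395076, Pow(Pow(-277, Rational(1, 2)), -1))) = Add(Rational(1178251529714, 179), Mul(-395076, Pow(Mul(I, Pow(277, Rational(1, 2))), -1))) = Add(Rational(1178251529714, 179), Mul(-395076, Mul(Rational(-1, 277), I, Pow(277, Rational(1, 2))))) = Add(Rational(1178251529714, 179), Mul(Rational(395076, 277), I, Pow(277, Rational(1, 2))))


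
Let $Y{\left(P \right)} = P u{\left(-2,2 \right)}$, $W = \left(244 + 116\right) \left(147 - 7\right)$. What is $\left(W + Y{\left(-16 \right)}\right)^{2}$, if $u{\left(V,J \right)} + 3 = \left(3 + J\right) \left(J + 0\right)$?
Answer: $2528882944$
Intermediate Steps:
$u{\left(V,J \right)} = -3 + J \left(3 + J\right)$ ($u{\left(V,J \right)} = -3 + \left(3 + J\right) \left(J + 0\right) = -3 + \left(3 + J\right) J = -3 + J \left(3 + J\right)$)
$W = 50400$ ($W = 360 \left(147 - 7\right) = 360 \cdot 140 = 50400$)
$Y{\left(P \right)} = 7 P$ ($Y{\left(P \right)} = P \left(-3 + 2^{2} + 3 \cdot 2\right) = P \left(-3 + 4 + 6\right) = P 7 = 7 P$)
$\left(W + Y{\left(-16 \right)}\right)^{2} = \left(50400 + 7 \left(-16\right)\right)^{2} = \left(50400 - 112\right)^{2} = 50288^{2} = 2528882944$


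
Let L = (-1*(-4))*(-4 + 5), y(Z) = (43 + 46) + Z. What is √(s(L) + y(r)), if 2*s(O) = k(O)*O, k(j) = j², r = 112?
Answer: √233 ≈ 15.264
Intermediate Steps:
y(Z) = 89 + Z
L = 4 (L = 4*1 = 4)
s(O) = O³/2 (s(O) = (O²*O)/2 = O³/2)
√(s(L) + y(r)) = √((½)*4³ + (89 + 112)) = √((½)*64 + 201) = √(32 + 201) = √233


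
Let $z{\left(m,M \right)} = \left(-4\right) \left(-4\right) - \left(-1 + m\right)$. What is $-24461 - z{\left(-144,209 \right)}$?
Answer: $-24622$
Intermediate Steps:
$z{\left(m,M \right)} = 17 - m$ ($z{\left(m,M \right)} = 16 - \left(-1 + m\right) = 17 - m$)
$-24461 - z{\left(-144,209 \right)} = -24461 - \left(17 - -144\right) = -24461 - \left(17 + 144\right) = -24461 - 161 = -24622$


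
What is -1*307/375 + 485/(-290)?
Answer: -54181/21750 ≈ -2.4911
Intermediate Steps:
-1*307/375 + 485/(-290) = -307*1/375 + 485*(-1/290) = -307/375 - 97/58 = -54181/21750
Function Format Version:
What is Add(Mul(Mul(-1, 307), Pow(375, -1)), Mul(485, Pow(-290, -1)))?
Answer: Rational(-54181, 21750) ≈ -2.4911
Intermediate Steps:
Add(Mul(Mul(-1, 307), Pow(375, -1)), Mul(485, Pow(-290, -1))) = Add(Mul(-307, Rational(1, 375)), Mul(485, Rational(-1, 290))) = Add(Rational(-307, 375), Rational(-97, 58)) = Rational(-54181, 21750)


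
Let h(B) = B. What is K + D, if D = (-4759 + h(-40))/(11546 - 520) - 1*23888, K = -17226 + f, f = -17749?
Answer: -649028237/11026 ≈ -58863.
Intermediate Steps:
K = -34975 (K = -17226 - 17749 = -34975)
D = -263393887/11026 (D = (-4759 - 40)/(11546 - 520) - 1*23888 = -4799/11026 - 23888 = -263393887/11026 ≈ -23888.)
K + D = -34975 - 263393887/11026 = -649028237/11026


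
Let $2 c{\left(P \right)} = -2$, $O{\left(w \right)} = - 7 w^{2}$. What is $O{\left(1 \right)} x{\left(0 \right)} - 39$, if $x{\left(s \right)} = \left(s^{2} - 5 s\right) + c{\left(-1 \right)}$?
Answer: $-32$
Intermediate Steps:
$c{\left(P \right)} = -1$ ($c{\left(P \right)} = \frac{1}{2} \left(-2\right) = -1$)
$x{\left(s \right)} = -1 + s^{2} - 5 s$ ($x{\left(s \right)} = \left(s^{2} - 5 s\right) - 1 = -1 + s^{2} - 5 s$)
$O{\left(1 \right)} x{\left(0 \right)} - 39 = - 7 \cdot 1^{2} \left(-1 + 0^{2} - 0\right) - 39 = \left(-7\right) 1 \left(-1 + 0 + 0\right) - 39 = \left(-7\right) \left(-1\right) - 39 = 7 - 39 = -32$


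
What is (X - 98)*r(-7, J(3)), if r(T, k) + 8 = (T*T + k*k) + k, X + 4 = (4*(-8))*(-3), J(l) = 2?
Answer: -282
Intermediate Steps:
X = 92 (X = -4 + (4*(-8))*(-3) = -4 - 32*(-3) = -4 + 96 = 92)
r(T, k) = -8 + k + T**2 + k**2 (r(T, k) = -8 + ((T*T + k*k) + k) = -8 + ((T**2 + k**2) + k) = -8 + (k + T**2 + k**2) = -8 + k + T**2 + k**2)
(X - 98)*r(-7, J(3)) = (92 - 98)*(-8 + 2 + (-7)**2 + 2**2) = -6*(-8 + 2 + 49 + 4) = -6*47 = -282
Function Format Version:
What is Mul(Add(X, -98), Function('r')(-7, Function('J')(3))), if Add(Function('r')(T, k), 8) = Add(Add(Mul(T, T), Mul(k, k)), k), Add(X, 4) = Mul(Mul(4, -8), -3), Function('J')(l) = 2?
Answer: -282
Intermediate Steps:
X = 92 (X = Add(-4, Mul(Mul(4, -8), -3)) = Add(-4, Mul(-32, -3)) = Add(-4, 96) = 92)
Function('r')(T, k) = Add(-8, k, Pow(T, 2), Pow(k, 2)) (Function('r')(T, k) = Add(-8, Add(Add(Mul(T, T), Mul(k, k)), k)) = Add(-8, Add(Add(Pow(T, 2), Pow(k, 2)), k)) = Add(-8, Add(k, Pow(T, 2), Pow(k, 2))) = Add(-8, k, Pow(T, 2), Pow(k, 2)))
Mul(Add(X, -98), Function('r')(-7, Function('J')(3))) = Mul(Add(92, -98), Add(-8, 2, Pow(-7, 2), Pow(2, 2))) = Mul(-6, Add(-8, 2, 49, 4)) = Mul(-6, 47) = -282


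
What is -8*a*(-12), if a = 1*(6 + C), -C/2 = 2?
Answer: 192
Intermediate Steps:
C = -4 (C = -2*2 = -4)
a = 2 (a = 1*(6 - 4) = 1*2 = 2)
-8*a*(-12) = -8*2*(-12) = -16*(-12) = 192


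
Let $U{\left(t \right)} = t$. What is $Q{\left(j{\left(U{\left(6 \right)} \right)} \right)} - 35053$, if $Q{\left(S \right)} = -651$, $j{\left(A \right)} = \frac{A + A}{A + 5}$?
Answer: $-35704$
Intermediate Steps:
$j{\left(A \right)} = \frac{2 A}{5 + A}$
$Q{\left(j{\left(U{\left(6 \right)} \right)} \right)} - 35053 = -651 - 35053 = -35704$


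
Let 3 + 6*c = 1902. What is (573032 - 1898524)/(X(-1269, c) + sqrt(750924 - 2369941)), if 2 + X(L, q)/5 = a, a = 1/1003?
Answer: 6663960735950/814423086889 + 666728440714*I*sqrt(1619017)/814423086889 ≈ 8.1824 + 1041.7*I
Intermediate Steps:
a = 1/1003 ≈ 0.00099701
c = 633/2 (c = -1/2 + (1/6)*1902 = -1/2 + 317 = 633/2 ≈ 316.50)
X(L, q) = -10025/1003 (X(L, q) = -10 + 5*(1/1003) = -10 + 5/1003 = -10025/1003)
(573032 - 1898524)/(X(-1269, c) + sqrt(750924 - 2369941)) = (573032 - 1898524)/(-10025/1003 + sqrt(750924 - 2369941)) = -1325492/(-10025/1003 + sqrt(-1619017)) = -1325492/(-10025/1003 + I*sqrt(1619017))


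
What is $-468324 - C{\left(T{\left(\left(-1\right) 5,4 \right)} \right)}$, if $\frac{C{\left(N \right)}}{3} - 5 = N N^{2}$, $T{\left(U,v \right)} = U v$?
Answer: $-444339$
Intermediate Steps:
$C{\left(N \right)} = 15 + 3 N^{3}$ ($C{\left(N \right)} = 15 + 3 N N^{2} = 15 + 3 N^{3}$)
$-468324 - C{\left(T{\left(\left(-1\right) 5,4 \right)} \right)} = -468324 - \left(15 + 3 \left(\left(-1\right) 5 \cdot 4\right)^{3}\right) = -468324 - \left(15 + 3 \left(\left(-5\right) 4\right)^{3}\right) = -468324 - \left(15 + 3 \left(-20\right)^{3}\right) = -468324 - \left(15 + 3 \left(-8000\right)\right) = -468324 - \left(15 - 24000\right) = -468324 - -23985 = -468324 + 23985 = -444339$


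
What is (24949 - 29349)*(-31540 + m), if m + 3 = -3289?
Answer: 153260800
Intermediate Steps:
m = -3292 (m = -3 - 3289 = -3292)
(24949 - 29349)*(-31540 + m) = (24949 - 29349)*(-31540 - 3292) = -4400*(-34832) = 153260800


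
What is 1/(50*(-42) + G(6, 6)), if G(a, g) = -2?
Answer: -1/2102 ≈ -0.00047574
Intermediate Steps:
1/(50*(-42) + G(6, 6)) = 1/(50*(-42) - 2) = 1/(-2100 - 2) = 1/(-2102) = -1/2102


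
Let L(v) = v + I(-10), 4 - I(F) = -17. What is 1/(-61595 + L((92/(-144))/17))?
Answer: -612/37683311 ≈ -1.6241e-5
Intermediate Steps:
I(F) = 21 (I(F) = 4 - 1*(-17) = 4 + 17 = 21)
L(v) = 21 + v (L(v) = v + 21 = 21 + v)
1/(-61595 + L((92/(-144))/17)) = 1/(-61595 + (21 + (92/(-144))/17)) = 1/(-61595 + (21 + (92*(-1/144))*(1/17))) = 1/(-61595 + (21 - 23/36*1/17)) = 1/(-61595 + (21 - 23/612)) = 1/(-61595 + 12829/612) = 1/(-37683311/612) = -612/37683311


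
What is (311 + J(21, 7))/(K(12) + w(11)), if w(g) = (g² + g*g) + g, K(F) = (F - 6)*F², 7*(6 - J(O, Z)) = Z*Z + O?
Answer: 307/1117 ≈ 0.27484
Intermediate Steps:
J(O, Z) = 6 - O/7 - Z²/7 (J(O, Z) = 6 - (Z*Z + O)/7 = 6 - (Z² + O)/7 = 6 - (O + Z²)/7 = 6 + (-O/7 - Z²/7) = 6 - O/7 - Z²/7)
K(F) = F²*(-6 + F) (K(F) = (-6 + F)*F² = F²*(-6 + F))
w(g) = g + 2*g² (w(g) = (g² + g²) + g = 2*g² + g = g + 2*g²)
(311 + J(21, 7))/(K(12) + w(11)) = (311 + (6 - ⅐*21 - ⅐*7²))/(12²*(-6 + 12) + 11*(1 + 2*11)) = (311 + (6 - 3 - ⅐*49))/(144*6 + 11*(1 + 22)) = (311 + (6 - 3 - 7))/(864 + 11*23) = (311 - 4)/(864 + 253) = 307/1117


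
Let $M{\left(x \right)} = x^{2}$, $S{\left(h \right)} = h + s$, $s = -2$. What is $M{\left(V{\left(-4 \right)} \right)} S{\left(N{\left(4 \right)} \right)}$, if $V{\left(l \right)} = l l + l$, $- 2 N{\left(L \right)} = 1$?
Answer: $-360$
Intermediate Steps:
$N{\left(L \right)} = - \frac{1}{2}$ ($N{\left(L \right)} = \left(- \frac{1}{2}\right) 1 = - \frac{1}{2}$)
$S{\left(h \right)} = -2 + h$ ($S{\left(h \right)} = h - 2 = -2 + h$)
$V{\left(l \right)} = l + l^{2}$ ($V{\left(l \right)} = l^{2} + l = l + l^{2}$)
$M{\left(V{\left(-4 \right)} \right)} S{\left(N{\left(4 \right)} \right)} = \left(- 4 \left(1 - 4\right)\right)^{2} \left(-2 - \frac{1}{2}\right) = \left(\left(-4\right) \left(-3\right)\right)^{2} \left(- \frac{5}{2}\right) = 12^{2} \left(- \frac{5}{2}\right) = 144 \left(- \frac{5}{2}\right) = -360$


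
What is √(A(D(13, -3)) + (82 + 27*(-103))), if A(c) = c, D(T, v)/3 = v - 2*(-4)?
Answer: 2*I*√671 ≈ 51.807*I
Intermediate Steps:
D(T, v) = 24 + 3*v (D(T, v) = 3*(v - 2*(-4)) = 3*(v + 8) = 3*(8 + v) = 24 + 3*v)
√(A(D(13, -3)) + (82 + 27*(-103))) = √((24 + 3*(-3)) + (82 + 27*(-103))) = √((24 - 9) + (82 - 2781)) = √(15 - 2699) = √(-2684) = 2*I*√671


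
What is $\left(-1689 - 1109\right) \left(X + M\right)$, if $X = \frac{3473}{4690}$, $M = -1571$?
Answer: $\frac{10302959283}{2345} \approx 4.3936 \cdot 10^{6}$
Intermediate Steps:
$X = \frac{3473}{4690}$ ($X = 3473 \cdot \frac{1}{4690} = \frac{3473}{4690} \approx 0.74051$)
$\left(-1689 - 1109\right) \left(X + M\right) = \left(-1689 - 1109\right) \left(\frac{3473}{4690} - 1571\right) = \left(-2798\right) \left(- \frac{7364517}{4690}\right) = \frac{10302959283}{2345}$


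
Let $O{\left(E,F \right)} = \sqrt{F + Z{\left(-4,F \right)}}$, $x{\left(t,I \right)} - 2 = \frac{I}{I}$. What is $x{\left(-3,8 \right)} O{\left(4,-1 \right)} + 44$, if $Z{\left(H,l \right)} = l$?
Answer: $44 + 3 i \sqrt{2} \approx 44.0 + 4.2426 i$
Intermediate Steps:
$x{\left(t,I \right)} = 3$ ($x{\left(t,I \right)} = 2 + \frac{I}{I} = 2 + 1 = 3$)
$O{\left(E,F \right)} = \sqrt{2} \sqrt{F}$ ($O{\left(E,F \right)} = \sqrt{F + F} = \sqrt{2 F} = \sqrt{2} \sqrt{F}$)
$x{\left(-3,8 \right)} O{\left(4,-1 \right)} + 44 = 3 \sqrt{2} \sqrt{-1} + 44 = 3 \sqrt{2} i + 44 = 3 i \sqrt{2} + 44 = 44 + 3 i \sqrt{2}$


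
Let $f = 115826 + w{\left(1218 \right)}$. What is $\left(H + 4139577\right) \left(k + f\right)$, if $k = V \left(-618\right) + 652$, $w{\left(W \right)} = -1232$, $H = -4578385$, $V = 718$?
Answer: $144138774224$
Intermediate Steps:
$k = -443072$ ($k = 718 \left(-618\right) + 652 = -443724 + 652 = -443072$)
$f = 114594$ ($f = 115826 - 1232 = 114594$)
$\left(H + 4139577\right) \left(k + f\right) = \left(-4578385 + 4139577\right) \left(-443072 + 114594\right) = \left(-438808\right) \left(-328478\right) = 144138774224$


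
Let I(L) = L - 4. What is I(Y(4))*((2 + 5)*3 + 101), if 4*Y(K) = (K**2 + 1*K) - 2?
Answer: 61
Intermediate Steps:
Y(K) = -1/2 + K/4 + K**2/4 (Y(K) = ((K**2 + 1*K) - 2)/4 = ((K**2 + K) - 2)/4 = ((K + K**2) - 2)/4 = (-2 + K + K**2)/4 = -1/2 + K/4 + K**2/4)
I(L) = -4 + L
I(Y(4))*((2 + 5)*3 + 101) = (-4 + (-1/2 + (1/4)*4 + (1/4)*4**2))*((2 + 5)*3 + 101) = (-4 + (-1/2 + 1 + (1/4)*16))*(7*3 + 101) = (-4 + (-1/2 + 1 + 4))*(21 + 101) = (-4 + 9/2)*122 = (1/2)*122 = 61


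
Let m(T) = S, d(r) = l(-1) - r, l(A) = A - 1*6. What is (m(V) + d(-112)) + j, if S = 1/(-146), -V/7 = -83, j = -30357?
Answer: -4416793/146 ≈ -30252.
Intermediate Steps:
V = 581 (V = -7*(-83) = 581)
l(A) = -6 + A (l(A) = A - 6 = -6 + A)
d(r) = -7 - r (d(r) = (-6 - 1) - r = -7 - r)
S = -1/146 ≈ -0.0068493
m(T) = -1/146
(m(V) + d(-112)) + j = (-1/146 + (-7 - 1*(-112))) - 30357 = (-1/146 + (-7 + 112)) - 30357 = (-1/146 + 105) - 30357 = 15329/146 - 30357 = -4416793/146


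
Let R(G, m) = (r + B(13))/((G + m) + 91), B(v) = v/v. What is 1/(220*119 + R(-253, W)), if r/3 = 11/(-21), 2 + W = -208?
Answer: 651/17043181 ≈ 3.8197e-5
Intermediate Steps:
W = -210 (W = -2 - 208 = -210)
B(v) = 1
r = -11/7 (r = 3*(11/(-21)) = 3*(11*(-1/21)) = 3*(-11/21) = -11/7 ≈ -1.5714)
R(G, m) = -4/(7*(91 + G + m)) (R(G, m) = (-11/7 + 1)/((G + m) + 91) = -4/(7*(91 + G + m)))
1/(220*119 + R(-253, W)) = 1/(220*119 - 4/(637 + 7*(-253) + 7*(-210))) = 1/(26180 - 4/(637 - 1771 - 1470)) = 1/(26180 - 4/(-2604)) = 1/(26180 - 4*(-1/2604)) = 1/(26180 + 1/651) = 1/(17043181/651) = 651/17043181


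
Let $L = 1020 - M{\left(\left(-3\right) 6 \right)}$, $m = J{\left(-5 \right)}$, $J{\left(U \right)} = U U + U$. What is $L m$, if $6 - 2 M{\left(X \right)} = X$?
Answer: $20160$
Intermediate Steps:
$M{\left(X \right)} = 3 - \frac{X}{2}$
$J{\left(U \right)} = U + U^{2}$ ($J{\left(U \right)} = U^{2} + U = U + U^{2}$)
$m = 20$ ($m = - 5 \left(1 - 5\right) = \left(-5\right) \left(-4\right) = 20$)
$L = 1008$ ($L = 1020 - \left(3 - \frac{\left(-3\right) 6}{2}\right) = 1020 - \left(3 - -9\right) = 1020 - \left(3 + 9\right) = 1020 - 12 = 1008$)
$L m = 1008 \cdot 20 = 20160$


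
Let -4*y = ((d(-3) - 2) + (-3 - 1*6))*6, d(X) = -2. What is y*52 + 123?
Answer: 1137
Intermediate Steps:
y = 39/2 (y = -((-2 - 2) + (-3 - 1*6))*6/4 = -(-4 + (-3 - 6))*6/4 = -(-4 - 9)*6/4 = -(-13)*6/4 = -¼*(-78) = 39/2 ≈ 19.500)
y*52 + 123 = (39/2)*52 + 123 = 1014 + 123 = 1137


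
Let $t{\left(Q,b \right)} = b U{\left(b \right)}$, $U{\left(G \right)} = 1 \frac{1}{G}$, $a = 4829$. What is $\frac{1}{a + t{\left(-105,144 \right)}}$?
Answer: $\frac{1}{4830} \approx 0.00020704$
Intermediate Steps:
$U{\left(G \right)} = \frac{1}{G}$
$t{\left(Q,b \right)} = 1$ ($t{\left(Q,b \right)} = \frac{b}{b} = 1$)
$\frac{1}{a + t{\left(-105,144 \right)}} = \frac{1}{4829 + 1} = \frac{1}{4830}$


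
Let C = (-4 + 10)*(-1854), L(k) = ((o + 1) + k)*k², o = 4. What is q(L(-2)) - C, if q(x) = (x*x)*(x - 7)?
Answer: 11844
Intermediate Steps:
L(k) = k²*(5 + k) (L(k) = ((4 + 1) + k)*k² = (5 + k)*k² = k²*(5 + k))
q(x) = x²*(-7 + x)
C = -11124 (C = 6*(-1854) = -11124)
q(L(-2)) - C = ((-2)²*(5 - 2))²*(-7 + (-2)²*(5 - 2)) - 1*(-11124) = (4*3)²*(-7 + 4*3) + 11124 = 12²*(-7 + 12) + 11124 = 144*5 + 11124 = 720 + 11124 = 11844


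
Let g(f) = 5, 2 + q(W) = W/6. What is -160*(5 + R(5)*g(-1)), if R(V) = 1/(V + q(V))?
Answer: -23200/23 ≈ -1008.7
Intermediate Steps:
q(W) = -2 + W/6
R(V) = 1/(-2 + 7*V/6) (R(V) = 1/(V + (-2 + V/6)) = 1/(-2 + 7*V/6))
-160*(5 + R(5)*g(-1)) = -160*(5 + (6/(-12 + 7*5))*5) = -160*(5 + (6/(-12 + 35))*5) = -160*(5 + (6/23)*5) = -160*(5 + 30/23) = -160*145/23 = -23200/23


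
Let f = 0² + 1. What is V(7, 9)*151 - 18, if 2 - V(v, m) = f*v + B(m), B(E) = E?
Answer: -2132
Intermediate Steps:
f = 1 (f = 0 + 1 = 1)
V(v, m) = 2 - m - v (V(v, m) = 2 - (1*v + m) = 2 - (v + m) = 2 - (m + v) = 2 + (-m - v) = 2 - m - v)
V(7, 9)*151 - 18 = (2 - 1*9 - 1*7)*151 - 18 = (2 - 9 - 7)*151 - 18 = -14*151 - 18 = -2114 - 18 = -2132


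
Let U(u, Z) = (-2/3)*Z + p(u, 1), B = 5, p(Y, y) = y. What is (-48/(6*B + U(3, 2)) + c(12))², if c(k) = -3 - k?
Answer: 2187441/7921 ≈ 276.16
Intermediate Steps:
U(u, Z) = 1 - 2*Z/3 (U(u, Z) = (-2/3)*Z + 1 = (-2*⅓)*Z + 1 = -2*Z/3 + 1 = 1 - 2*Z/3)
(-48/(6*B + U(3, 2)) + c(12))² = (-48/(6*5 + (1 - ⅔*2)) + (-3 - 1*12))² = (-48/(30 + (1 - 4/3)) + (-3 - 12))² = (-48/(30 - ⅓) - 15)² = (-48/89/3 - 15)² = (-48*3/89 - 15)² = (-144/89 - 15)² = (-1479/89)² = 2187441/7921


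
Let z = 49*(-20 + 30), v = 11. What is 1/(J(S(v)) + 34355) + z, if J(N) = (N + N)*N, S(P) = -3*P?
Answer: 17901171/36533 ≈ 490.00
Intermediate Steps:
z = 490 (z = 49*10 = 490)
J(N) = 2*N² (J(N) = (2*N)*N = 2*N²)
1/(J(S(v)) + 34355) + z = 1/(2*(-3*11)² + 34355) + 490 = 1/(2*(-33)² + 34355) + 490 = 1/(2*1089 + 34355) + 490 = 1/(2178 + 34355) + 490 = 1/36533 + 490 = 17901171/36533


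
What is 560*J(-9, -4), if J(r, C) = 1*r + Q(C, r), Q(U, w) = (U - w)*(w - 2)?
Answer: -35840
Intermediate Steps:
Q(U, w) = (-2 + w)*(U - w) (Q(U, w) = (U - w)*(-2 + w) = (-2 + w)*(U - w))
J(r, C) = -r² - 2*C + 3*r + C*r (J(r, C) = 1*r + (-r² - 2*C + 2*r + C*r) = r + (-r² - 2*C + 2*r + C*r) = -r² - 2*C + 3*r + C*r)
560*J(-9, -4) = 560*(-1*(-9)² - 2*(-4) + 3*(-9) - 4*(-9)) = 560*(-1*81 + 8 - 27 + 36) = 560*(-81 + 8 - 27 + 36) = 560*(-64) = -35840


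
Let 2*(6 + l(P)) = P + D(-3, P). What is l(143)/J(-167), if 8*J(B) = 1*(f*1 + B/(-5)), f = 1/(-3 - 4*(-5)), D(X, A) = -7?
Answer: 1736/117 ≈ 14.838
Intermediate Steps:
l(P) = -19/2 + P/2 (l(P) = -6 + (P - 7)/2 = -6 + (-7 + P)/2 = -6 + (-7/2 + P/2) = -19/2 + P/2)
f = 1/35 (f = -⅕/(-7) = -⅐*(-⅕) = 1/35 ≈ 0.028571)
J(B) = 1/280 - B/40 (J(B) = (1*((1/35)*1 + B/(-5)))/8 = (1*(1/35 + B*(-⅕)))/8 = (1*(1/35 - B/5))/8 = (1/35 - B/5)/8 = 1/280 - B/40)
l(143)/J(-167) = (-19/2 + (½)*143)/(1/280 - 1/40*(-167)) = (-19/2 + 143/2)/(1/280 + 167/40) = 62/(117/28) = 62*(28/117) = 1736/117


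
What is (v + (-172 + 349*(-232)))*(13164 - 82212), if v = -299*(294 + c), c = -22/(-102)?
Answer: 198504599160/17 ≈ 1.1677e+10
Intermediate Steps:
c = 11/51 (c = -22*(-1/102) = 11/51 ≈ 0.21569)
v = -4486495/51 (v = -299*(294 + 11/51) = -299*15005/51 = -4486495/51 ≈ -87971.)
(v + (-172 + 349*(-232)))*(13164 - 82212) = (-4486495/51 + (-172 + 349*(-232)))*(13164 - 82212) = (-4486495/51 + (-172 - 80968))*(-69048) = (-4486495/51 - 81140)*(-69048) = -8624635/51*(-69048) = 198504599160/17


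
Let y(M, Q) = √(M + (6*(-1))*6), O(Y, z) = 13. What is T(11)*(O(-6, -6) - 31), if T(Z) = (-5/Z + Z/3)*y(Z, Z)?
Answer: -3180*I/11 ≈ -289.09*I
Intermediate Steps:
y(M, Q) = √(-36 + M) (y(M, Q) = √(M - 6*6) = √(M - 36) = √(-36 + M))
T(Z) = √(-36 + Z)*(-5/Z + Z/3) (T(Z) = (-5/Z + Z/3)*√(-36 + Z) = √(-36 + Z)*(-5/Z + Z/3))
T(11)*(O(-6, -6) - 31) = ((⅓)*√(-36 + 11)*(-15 + 11²)/11)*(13 - 31) = ((⅓)*(1/11)*√(-25)*(-15 + 121))*(-18) = ((⅓)*(1/11)*(5*I)*106)*(-18) = (530*I/33)*(-18) = -3180*I/11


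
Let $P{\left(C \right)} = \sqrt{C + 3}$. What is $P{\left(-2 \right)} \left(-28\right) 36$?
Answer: $-1008$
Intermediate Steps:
$P{\left(C \right)} = \sqrt{3 + C}$
$P{\left(-2 \right)} \left(-28\right) 36 = \sqrt{3 - 2} \left(-28\right) 36 = \sqrt{1} \left(-28\right) 36 = 1 \left(-28\right) 36 = \left(-28\right) 36 = -1008$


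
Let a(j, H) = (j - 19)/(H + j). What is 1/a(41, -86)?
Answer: -45/22 ≈ -2.0455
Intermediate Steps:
a(j, H) = (-19 + j)/(H + j)
1/a(41, -86) = 1/((-19 + 41)/(-86 + 41)) = 1/(22/(-45)) = 1/(-1/45*22) = 1/(-22/45) = -45/22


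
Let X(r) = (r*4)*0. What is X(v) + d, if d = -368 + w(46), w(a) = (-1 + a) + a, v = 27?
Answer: -277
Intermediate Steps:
w(a) = -1 + 2*a
X(r) = 0 (X(r) = (4*r)*0 = 0)
d = -277 (d = -368 + (-1 + 2*46) = -368 + (-1 + 92) = -368 + 91 = -277)
X(v) + d = 0 - 277 = -277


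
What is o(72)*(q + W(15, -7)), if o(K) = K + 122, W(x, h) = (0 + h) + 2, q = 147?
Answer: 27548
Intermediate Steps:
W(x, h) = 2 + h (W(x, h) = h + 2 = 2 + h)
o(K) = 122 + K
o(72)*(q + W(15, -7)) = (122 + 72)*(147 + (2 - 7)) = 194*(147 - 5) = 194*142 = 27548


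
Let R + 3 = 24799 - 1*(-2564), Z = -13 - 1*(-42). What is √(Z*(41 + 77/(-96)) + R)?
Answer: √16430826/24 ≈ 168.90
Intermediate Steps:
Z = 29 (Z = -13 + 42 = 29)
R = 27360 (R = -3 + (24799 - 1*(-2564)) = -3 + (24799 + 2564) = -3 + 27363 = 27360)
√(Z*(41 + 77/(-96)) + R) = √(29*(41 + 77/(-96)) + 27360) = √(29*(41 + 77*(-1/96)) + 27360) = √(29*(41 - 77/96) + 27360) = √(29*(3859/96) + 27360) = √(111911/96 + 27360) = √(2738471/96) = √16430826/24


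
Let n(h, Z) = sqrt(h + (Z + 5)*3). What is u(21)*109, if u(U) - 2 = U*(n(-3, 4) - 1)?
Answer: -2071 + 4578*sqrt(6) ≈ 9142.8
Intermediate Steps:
n(h, Z) = sqrt(15 + h + 3*Z) (n(h, Z) = sqrt(h + (5 + Z)*3) = sqrt(h + (15 + 3*Z)) = sqrt(15 + h + 3*Z))
u(U) = 2 + U*(-1 + 2*sqrt(6)) (u(U) = 2 + U*(sqrt(15 - 3 + 3*4) - 1) = 2 + U*(sqrt(15 - 3 + 12) - 1) = 2 + U*(sqrt(24) - 1) = 2 + U*(2*sqrt(6) - 1) = 2 + U*(-1 + 2*sqrt(6)))
u(21)*109 = (2 - 1*21 + 2*21*sqrt(6))*109 = (2 - 21 + 42*sqrt(6))*109 = (-19 + 42*sqrt(6))*109 = -2071 + 4578*sqrt(6)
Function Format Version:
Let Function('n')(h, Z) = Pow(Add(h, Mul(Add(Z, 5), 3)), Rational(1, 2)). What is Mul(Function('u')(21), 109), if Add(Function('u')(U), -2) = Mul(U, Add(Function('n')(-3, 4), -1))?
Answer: Add(-2071, Mul(4578, Pow(6, Rational(1, 2)))) ≈ 9142.8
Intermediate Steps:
Function('n')(h, Z) = Pow(Add(15, h, Mul(3, Z)), Rational(1, 2)) (Function('n')(h, Z) = Pow(Add(h, Mul(Add(5, Z), 3)), Rational(1, 2)) = Pow(Add(h, Add(15, Mul(3, Z))), Rational(1, 2)) = Pow(Add(15, h, Mul(3, Z)), Rational(1, 2)))
Function('u')(U) = Add(2, Mul(U, Add(-1, Mul(2, Pow(6, Rational(1, 2)))))) (Function('u')(U) = Add(2, Mul(U, Add(Pow(Add(15, -3, Mul(3, 4)), Rational(1, 2)), -1))) = Add(2, Mul(U, Add(Pow(Add(15, -3, 12), Rational(1, 2)), -1))) = Add(2, Mul(U, Add(Pow(24, Rational(1, 2)), -1))) = Add(2, Mul(U, Add(Mul(2, Pow(6, Rational(1, 2))), -1))) = Add(2, Mul(U, Add(-1, Mul(2, Pow(6, Rational(1, 2)))))))
Mul(Function('u')(21), 109) = Mul(Add(2, Mul(-1, 21), Mul(2, 21, Pow(6, Rational(1, 2)))), 109) = Mul(Add(2, -21, Mul(42, Pow(6, Rational(1, 2)))), 109) = Mul(Add(-19, Mul(42, Pow(6, Rational(1, 2)))), 109) = Add(-2071, Mul(4578, Pow(6, Rational(1, 2))))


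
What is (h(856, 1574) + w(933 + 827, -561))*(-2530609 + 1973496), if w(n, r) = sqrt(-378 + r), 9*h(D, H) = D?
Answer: -476888728/9 - 557113*I*sqrt(939) ≈ -5.2988e+7 - 1.7072e+7*I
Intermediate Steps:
h(D, H) = D/9
(h(856, 1574) + w(933 + 827, -561))*(-2530609 + 1973496) = ((1/9)*856 + sqrt(-378 - 561))*(-2530609 + 1973496) = (856/9 + sqrt(-939))*(-557113) = (856/9 + I*sqrt(939))*(-557113) = -476888728/9 - 557113*I*sqrt(939)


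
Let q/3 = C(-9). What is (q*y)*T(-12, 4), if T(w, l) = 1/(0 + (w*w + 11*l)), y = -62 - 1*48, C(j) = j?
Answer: 1485/94 ≈ 15.798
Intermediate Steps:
q = -27 (q = 3*(-9) = -27)
y = -110 (y = -62 - 48 = -110)
T(w, l) = 1/(w**2 + 11*l) (T(w, l) = 1/(0 + (w**2 + 11*l)) = 1/(w**2 + 11*l))
(q*y)*T(-12, 4) = (-27*(-110))/((-12)**2 + 11*4) = 2970/(144 + 44) = 2970/188 = 2970*(1/188) = 1485/94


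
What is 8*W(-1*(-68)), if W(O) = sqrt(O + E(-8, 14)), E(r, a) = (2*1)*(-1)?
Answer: 8*sqrt(66) ≈ 64.992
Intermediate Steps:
E(r, a) = -2 (E(r, a) = 2*(-1) = -2)
W(O) = sqrt(-2 + O) (W(O) = sqrt(O - 2) = sqrt(-2 + O))
8*W(-1*(-68)) = 8*sqrt(-2 - 1*(-68)) = 8*sqrt(-2 + 68) = 8*sqrt(66)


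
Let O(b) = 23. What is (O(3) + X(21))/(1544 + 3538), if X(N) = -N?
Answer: 1/2541 ≈ 0.00039355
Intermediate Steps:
(O(3) + X(21))/(1544 + 3538) = (23 - 1*21)/(1544 + 3538) = (23 - 21)/5082 = 2*(1/5082) = 1/2541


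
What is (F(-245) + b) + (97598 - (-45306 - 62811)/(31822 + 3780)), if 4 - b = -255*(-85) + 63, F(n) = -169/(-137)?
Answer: 370045516303/4877474 ≈ 75868.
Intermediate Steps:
F(n) = 169/137 (F(n) = -169*(-1/137) = 169/137)
b = -21734 (b = 4 - (-255*(-85) + 63) = 4 - (21675 + 63) = 4 - 1*21738 = 4 - 21738 = -21734)
(F(-245) + b) + (97598 - (-45306 - 62811)/(31822 + 3780)) = (169/137 - 21734) + (97598 - (-45306 - 62811)/(31822 + 3780)) = -2977389/137 + (97598 - (-108117)/35602) = -2977389/137 + (97598 - 1*(-108117/35602)) = -2977389/137 + (97598 + 108117/35602) = -2977389/137 + 3474792113/35602 = 370045516303/4877474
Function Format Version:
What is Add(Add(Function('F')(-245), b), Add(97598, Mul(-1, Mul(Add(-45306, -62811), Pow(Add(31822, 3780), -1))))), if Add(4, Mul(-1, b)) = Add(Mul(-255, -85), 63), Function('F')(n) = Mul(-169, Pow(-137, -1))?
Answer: Rational(370045516303, 4877474) ≈ 75868.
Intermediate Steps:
Function('F')(n) = Rational(169, 137) (Function('F')(n) = Mul(-169, Rational(-1, 137)) = Rational(169, 137))
b = -21734 (b = Add(4, Mul(-1, Add(Mul(-255, -85), 63))) = Add(4, Mul(-1, Add(21675, 63))) = Add(4, Mul(-1, 21738)) = Add(4, -21738) = -21734)
Add(Add(Function('F')(-245), b), Add(97598, Mul(-1, Mul(Add(-45306, -62811), Pow(Add(31822, 3780), -1))))) = Add(Add(Rational(169, 137), -21734), Add(97598, Mul(-1, Mul(Add(-45306, -62811), Pow(Add(31822, 3780), -1))))) = Add(Rational(-2977389, 137), Add(97598, Mul(-1, Mul(-108117, Pow(35602, -1))))) = Add(Rational(-2977389, 137), Add(97598, Mul(-1, Mul(-108117, Rational(1, 35602))))) = Add(Rational(-2977389, 137), Add(97598, Mul(-1, Rational(-108117, 35602)))) = Add(Rational(-2977389, 137), Add(97598, Rational(108117, 35602))) = Add(Rational(-2977389, 137), Rational(3474792113, 35602)) = Rational(370045516303, 4877474)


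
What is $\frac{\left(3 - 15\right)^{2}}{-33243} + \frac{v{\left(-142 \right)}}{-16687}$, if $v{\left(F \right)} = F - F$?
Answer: $- \frac{48}{11081} \approx -0.0043317$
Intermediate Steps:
$v{\left(F \right)} = 0$
$\frac{\left(3 - 15\right)^{2}}{-33243} + \frac{v{\left(-142 \right)}}{-16687} = \frac{\left(3 - 15\right)^{2}}{-33243} + \frac{0}{-16687} = \left(-12\right)^{2} \left(- \frac{1}{33243}\right) + 0 \left(- \frac{1}{16687}\right) = 144 \left(- \frac{1}{33243}\right) + 0 = - \frac{48}{11081} + 0 = - \frac{48}{11081}$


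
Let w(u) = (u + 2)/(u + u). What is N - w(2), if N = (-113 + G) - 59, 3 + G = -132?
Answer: -308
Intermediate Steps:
G = -135 (G = -3 - 132 = -135)
w(u) = (2 + u)/(2*u) (w(u) = (2 + u)/((2*u)) = (2 + u)*(1/(2*u)) = (2 + u)/(2*u))
N = -307 (N = (-113 - 135) - 59 = -248 - 59 = -307)
N - w(2) = -307 - (2 + 2)/(2*2) = -307 - 4/(2*2) = -307 - 1*1 = -307 - 1 = -308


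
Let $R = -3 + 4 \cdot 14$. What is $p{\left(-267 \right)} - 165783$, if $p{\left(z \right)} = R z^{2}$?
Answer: $3612534$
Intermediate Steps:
$R = 53$ ($R = -3 + 56 = 53$)
$p{\left(z \right)} = 53 z^{2}$
$p{\left(-267 \right)} - 165783 = 53 \left(-267\right)^{2} - 165783 = 53 \cdot 71289 - 165783 = 3778317 - 165783 = 3612534$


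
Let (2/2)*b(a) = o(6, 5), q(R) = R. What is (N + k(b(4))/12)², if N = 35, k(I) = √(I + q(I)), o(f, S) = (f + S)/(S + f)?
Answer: (420 + √2)²/144 ≈ 1233.3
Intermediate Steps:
o(f, S) = 1 (o(f, S) = (S + f)/(S + f) = 1)
b(a) = 1
k(I) = √2*√I (k(I) = √(I + I) = √(2*I) = √2*√I)
(N + k(b(4))/12)² = (35 + (√2*√1)/12)² = (35 + (√2*1)*(1/12))² = (35 + √2*(1/12))² = (35 + √2/12)²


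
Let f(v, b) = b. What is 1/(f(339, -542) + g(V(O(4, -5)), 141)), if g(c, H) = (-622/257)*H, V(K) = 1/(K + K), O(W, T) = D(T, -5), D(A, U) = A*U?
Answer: -257/226996 ≈ -0.0011322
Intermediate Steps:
O(W, T) = -5*T (O(W, T) = T*(-5) = -5*T)
V(K) = 1/(2*K)
g(c, H) = -622*H/257 (g(c, H) = (-622*1/257)*H = -622*H/257)
1/(f(339, -542) + g(V(O(4, -5)), 141)) = 1/(-542 - 622/257*141) = 1/(-542 - 87702/257) = 1/(-226996/257) = -257/226996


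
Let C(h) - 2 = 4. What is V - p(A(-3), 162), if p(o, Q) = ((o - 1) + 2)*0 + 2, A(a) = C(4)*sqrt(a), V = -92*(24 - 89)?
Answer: 5978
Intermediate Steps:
C(h) = 6 (C(h) = 2 + 4 = 6)
V = 5980 (V = -92*(-65) = 5980)
A(a) = 6*sqrt(a)
p(o, Q) = 2 (p(o, Q) = ((-1 + o) + 2)*0 + 2 = (1 + o)*0 + 2 = 0 + 2 = 2)
V - p(A(-3), 162) = 5980 - 1*2 = 5980 - 2 = 5978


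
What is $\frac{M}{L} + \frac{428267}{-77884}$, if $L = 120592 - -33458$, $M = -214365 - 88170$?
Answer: $- \frac{2984572243}{399934340} \approx -7.4627$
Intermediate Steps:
$M = -302535$ ($M = -214365 - 88170 = -302535$)
$L = 154050$ ($L = 120592 + 33458 = 154050$)
$\frac{M}{L} + \frac{428267}{-77884} = - \frac{302535}{154050} + \frac{428267}{-77884} = \left(-302535\right) \frac{1}{154050} + 428267 \left(- \frac{1}{77884}\right) = - \frac{20169}{10270} - \frac{428267}{77884} = - \frac{2984572243}{399934340}$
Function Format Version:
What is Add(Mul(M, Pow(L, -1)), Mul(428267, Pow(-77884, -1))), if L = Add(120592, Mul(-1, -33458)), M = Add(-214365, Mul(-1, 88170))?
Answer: Rational(-2984572243, 399934340) ≈ -7.4627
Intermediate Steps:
M = -302535 (M = Add(-214365, -88170) = -302535)
L = 154050 (L = Add(120592, 33458) = 154050)
Add(Mul(M, Pow(L, -1)), Mul(428267, Pow(-77884, -1))) = Add(Mul(-302535, Pow(154050, -1)), Mul(428267, Pow(-77884, -1))) = Add(Mul(-302535, Rational(1, 154050)), Mul(428267, Rational(-1, 77884))) = Add(Rational(-20169, 10270), Rational(-428267, 77884)) = Rational(-2984572243, 399934340)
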